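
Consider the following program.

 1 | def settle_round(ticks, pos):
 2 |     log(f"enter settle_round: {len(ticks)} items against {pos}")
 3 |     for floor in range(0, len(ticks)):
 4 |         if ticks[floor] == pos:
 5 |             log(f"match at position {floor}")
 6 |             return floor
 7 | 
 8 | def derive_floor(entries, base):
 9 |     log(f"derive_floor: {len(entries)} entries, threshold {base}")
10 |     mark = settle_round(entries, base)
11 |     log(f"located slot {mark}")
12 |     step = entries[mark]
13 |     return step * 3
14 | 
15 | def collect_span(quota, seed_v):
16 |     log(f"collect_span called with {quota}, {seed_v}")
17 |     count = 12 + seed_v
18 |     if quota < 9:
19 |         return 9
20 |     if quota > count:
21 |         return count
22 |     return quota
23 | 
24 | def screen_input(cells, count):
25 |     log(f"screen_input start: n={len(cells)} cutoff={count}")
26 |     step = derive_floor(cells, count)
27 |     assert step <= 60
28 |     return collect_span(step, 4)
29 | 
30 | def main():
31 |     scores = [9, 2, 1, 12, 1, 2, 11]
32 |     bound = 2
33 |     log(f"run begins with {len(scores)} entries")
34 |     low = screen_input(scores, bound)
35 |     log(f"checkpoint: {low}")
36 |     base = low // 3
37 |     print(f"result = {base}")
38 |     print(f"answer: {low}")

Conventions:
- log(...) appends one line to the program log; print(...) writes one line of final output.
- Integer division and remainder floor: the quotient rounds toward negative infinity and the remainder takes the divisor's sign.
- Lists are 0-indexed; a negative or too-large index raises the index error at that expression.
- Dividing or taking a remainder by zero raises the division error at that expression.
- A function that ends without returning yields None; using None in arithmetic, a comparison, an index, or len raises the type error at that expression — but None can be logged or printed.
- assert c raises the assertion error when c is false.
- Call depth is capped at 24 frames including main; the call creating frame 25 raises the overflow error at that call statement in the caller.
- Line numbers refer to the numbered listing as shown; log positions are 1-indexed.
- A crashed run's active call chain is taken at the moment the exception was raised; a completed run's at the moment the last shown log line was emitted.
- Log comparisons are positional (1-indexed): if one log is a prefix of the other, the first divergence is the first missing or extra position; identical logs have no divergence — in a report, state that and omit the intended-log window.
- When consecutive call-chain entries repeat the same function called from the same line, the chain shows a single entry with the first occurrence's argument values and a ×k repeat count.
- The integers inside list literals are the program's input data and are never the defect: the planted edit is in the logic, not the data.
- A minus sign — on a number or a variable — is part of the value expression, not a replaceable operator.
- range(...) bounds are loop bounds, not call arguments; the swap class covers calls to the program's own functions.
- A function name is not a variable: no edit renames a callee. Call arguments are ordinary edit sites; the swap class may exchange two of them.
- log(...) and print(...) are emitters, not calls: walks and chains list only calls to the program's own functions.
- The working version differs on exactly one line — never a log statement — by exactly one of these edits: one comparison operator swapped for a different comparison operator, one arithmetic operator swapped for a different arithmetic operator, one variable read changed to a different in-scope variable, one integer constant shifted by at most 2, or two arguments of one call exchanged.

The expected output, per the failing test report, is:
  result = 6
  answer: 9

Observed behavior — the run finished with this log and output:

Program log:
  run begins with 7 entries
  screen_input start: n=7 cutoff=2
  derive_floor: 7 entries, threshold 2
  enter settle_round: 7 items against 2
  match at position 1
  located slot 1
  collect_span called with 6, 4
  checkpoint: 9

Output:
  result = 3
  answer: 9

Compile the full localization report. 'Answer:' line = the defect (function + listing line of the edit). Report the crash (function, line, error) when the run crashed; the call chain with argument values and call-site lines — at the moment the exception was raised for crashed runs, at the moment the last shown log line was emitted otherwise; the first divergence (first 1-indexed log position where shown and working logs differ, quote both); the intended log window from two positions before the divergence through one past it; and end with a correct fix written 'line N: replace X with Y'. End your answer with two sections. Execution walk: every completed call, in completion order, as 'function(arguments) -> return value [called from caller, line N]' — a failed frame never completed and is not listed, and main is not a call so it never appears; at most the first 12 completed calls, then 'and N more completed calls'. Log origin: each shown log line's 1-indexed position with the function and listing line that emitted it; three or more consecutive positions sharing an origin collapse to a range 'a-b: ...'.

Answer: the defect is in main at line 36.
The tell: Nothing in the log betrays the bug — only the output does.
Call chain: main.
First divergence: none (the log streams are identical).
Execution walk:
  settle_round([9, 2, 1, 12, 1, 2, 11], 2) -> 1  [called from derive_floor, line 10]
  derive_floor([9, 2, 1, 12, 1, 2, 11], 2) -> 6  [called from screen_input, line 26]
  collect_span(6, 4) -> 9  [called from screen_input, line 28]
  screen_input([9, 2, 1, 12, 1, 2, 11], 2) -> 9  [called from main, line 34]
Log origins:
  1: logged in main at line 33
  2: logged in screen_input at line 25
  3: logged in derive_floor at line 9
  4: logged in settle_round at line 2
  5: logged in settle_round at line 5
  6: logged in derive_floor at line 11
  7: logged in collect_span at line 16
  8: logged in main at line 35
A correct fix: line 36: replace `//` with `-`.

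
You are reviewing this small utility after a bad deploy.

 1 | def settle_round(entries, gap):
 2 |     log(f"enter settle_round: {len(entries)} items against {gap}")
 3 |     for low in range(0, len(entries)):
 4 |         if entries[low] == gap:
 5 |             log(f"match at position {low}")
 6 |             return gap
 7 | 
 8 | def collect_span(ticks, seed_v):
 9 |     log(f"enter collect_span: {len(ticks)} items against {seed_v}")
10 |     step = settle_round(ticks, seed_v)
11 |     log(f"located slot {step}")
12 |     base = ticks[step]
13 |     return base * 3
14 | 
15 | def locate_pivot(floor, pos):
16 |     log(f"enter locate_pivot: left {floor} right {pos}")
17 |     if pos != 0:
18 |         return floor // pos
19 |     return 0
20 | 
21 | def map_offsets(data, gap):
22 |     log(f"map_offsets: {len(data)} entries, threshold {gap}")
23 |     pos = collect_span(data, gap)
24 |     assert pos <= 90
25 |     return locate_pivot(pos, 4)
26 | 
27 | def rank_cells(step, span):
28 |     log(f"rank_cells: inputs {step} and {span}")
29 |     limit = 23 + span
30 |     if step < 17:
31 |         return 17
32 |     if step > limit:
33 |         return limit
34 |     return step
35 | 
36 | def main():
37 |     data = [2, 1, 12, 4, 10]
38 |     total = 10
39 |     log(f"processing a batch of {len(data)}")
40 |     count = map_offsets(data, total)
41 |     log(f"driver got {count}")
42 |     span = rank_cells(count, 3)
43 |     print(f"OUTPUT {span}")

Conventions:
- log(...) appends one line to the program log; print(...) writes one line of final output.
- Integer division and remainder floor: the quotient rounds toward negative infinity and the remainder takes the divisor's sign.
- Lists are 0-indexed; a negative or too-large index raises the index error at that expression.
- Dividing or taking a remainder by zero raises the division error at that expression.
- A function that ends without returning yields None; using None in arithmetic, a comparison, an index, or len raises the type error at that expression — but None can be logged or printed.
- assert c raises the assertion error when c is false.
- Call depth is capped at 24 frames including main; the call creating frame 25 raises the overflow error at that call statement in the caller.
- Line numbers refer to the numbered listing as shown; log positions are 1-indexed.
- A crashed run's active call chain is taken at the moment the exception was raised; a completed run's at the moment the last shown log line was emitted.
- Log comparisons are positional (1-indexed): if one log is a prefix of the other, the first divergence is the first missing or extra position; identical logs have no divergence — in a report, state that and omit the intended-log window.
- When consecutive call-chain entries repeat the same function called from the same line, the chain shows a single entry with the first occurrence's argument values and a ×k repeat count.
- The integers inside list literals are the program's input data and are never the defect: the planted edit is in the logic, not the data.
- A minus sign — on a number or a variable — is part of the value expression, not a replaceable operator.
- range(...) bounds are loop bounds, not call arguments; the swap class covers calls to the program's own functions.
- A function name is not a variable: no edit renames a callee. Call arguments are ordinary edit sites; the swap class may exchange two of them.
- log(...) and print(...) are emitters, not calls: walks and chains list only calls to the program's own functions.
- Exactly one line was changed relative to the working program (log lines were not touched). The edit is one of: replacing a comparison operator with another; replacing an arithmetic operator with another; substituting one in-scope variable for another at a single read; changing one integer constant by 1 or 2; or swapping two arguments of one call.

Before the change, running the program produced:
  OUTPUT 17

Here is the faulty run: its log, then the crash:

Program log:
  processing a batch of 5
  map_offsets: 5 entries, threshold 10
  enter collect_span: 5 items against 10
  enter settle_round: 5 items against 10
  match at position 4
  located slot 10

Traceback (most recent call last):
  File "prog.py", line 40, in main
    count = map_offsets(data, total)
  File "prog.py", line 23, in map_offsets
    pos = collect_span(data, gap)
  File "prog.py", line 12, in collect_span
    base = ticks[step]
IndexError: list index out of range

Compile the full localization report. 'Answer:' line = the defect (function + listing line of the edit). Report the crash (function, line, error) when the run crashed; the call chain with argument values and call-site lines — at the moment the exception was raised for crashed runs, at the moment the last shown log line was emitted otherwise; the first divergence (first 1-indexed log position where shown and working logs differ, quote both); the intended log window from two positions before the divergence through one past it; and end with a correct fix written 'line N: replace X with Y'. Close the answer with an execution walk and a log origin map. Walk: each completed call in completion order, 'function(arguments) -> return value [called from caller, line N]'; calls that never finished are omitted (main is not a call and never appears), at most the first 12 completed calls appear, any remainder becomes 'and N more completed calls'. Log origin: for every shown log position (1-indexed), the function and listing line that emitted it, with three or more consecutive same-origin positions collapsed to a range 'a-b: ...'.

Answer: the defect is in settle_round at line 6.
Key fact: Everything matches until log position 6, which reads 'located slot 10' in place of 'located slot 4'.
Crash: collect_span, line 12, IndexError.
Call chain: main -> map_offsets([2, 1, 12, 4, 10], 10) (called at line 40) -> collect_span([2, 1, 12, 4, 10], 10) (called at line 23).
First divergence: at position 6 the run shows 'located slot 10' where the working version logs 'located slot 4'.
Intended log window:
  4: enter settle_round: 5 items against 10
  5: match at position 4
  6: located slot 4
  7: enter locate_pivot: left 30 right 4
Execution walk:
  settle_round([2, 1, 12, 4, 10], 10) -> 10  [called from collect_span, line 10]
Log origins:
  1: from main, line 39
  2: from map_offsets, line 22
  3: from collect_span, line 9
  4: from settle_round, line 2
  5: from settle_round, line 5
  6: from collect_span, line 11
A correct fix: line 6: replace `gap` with `low`.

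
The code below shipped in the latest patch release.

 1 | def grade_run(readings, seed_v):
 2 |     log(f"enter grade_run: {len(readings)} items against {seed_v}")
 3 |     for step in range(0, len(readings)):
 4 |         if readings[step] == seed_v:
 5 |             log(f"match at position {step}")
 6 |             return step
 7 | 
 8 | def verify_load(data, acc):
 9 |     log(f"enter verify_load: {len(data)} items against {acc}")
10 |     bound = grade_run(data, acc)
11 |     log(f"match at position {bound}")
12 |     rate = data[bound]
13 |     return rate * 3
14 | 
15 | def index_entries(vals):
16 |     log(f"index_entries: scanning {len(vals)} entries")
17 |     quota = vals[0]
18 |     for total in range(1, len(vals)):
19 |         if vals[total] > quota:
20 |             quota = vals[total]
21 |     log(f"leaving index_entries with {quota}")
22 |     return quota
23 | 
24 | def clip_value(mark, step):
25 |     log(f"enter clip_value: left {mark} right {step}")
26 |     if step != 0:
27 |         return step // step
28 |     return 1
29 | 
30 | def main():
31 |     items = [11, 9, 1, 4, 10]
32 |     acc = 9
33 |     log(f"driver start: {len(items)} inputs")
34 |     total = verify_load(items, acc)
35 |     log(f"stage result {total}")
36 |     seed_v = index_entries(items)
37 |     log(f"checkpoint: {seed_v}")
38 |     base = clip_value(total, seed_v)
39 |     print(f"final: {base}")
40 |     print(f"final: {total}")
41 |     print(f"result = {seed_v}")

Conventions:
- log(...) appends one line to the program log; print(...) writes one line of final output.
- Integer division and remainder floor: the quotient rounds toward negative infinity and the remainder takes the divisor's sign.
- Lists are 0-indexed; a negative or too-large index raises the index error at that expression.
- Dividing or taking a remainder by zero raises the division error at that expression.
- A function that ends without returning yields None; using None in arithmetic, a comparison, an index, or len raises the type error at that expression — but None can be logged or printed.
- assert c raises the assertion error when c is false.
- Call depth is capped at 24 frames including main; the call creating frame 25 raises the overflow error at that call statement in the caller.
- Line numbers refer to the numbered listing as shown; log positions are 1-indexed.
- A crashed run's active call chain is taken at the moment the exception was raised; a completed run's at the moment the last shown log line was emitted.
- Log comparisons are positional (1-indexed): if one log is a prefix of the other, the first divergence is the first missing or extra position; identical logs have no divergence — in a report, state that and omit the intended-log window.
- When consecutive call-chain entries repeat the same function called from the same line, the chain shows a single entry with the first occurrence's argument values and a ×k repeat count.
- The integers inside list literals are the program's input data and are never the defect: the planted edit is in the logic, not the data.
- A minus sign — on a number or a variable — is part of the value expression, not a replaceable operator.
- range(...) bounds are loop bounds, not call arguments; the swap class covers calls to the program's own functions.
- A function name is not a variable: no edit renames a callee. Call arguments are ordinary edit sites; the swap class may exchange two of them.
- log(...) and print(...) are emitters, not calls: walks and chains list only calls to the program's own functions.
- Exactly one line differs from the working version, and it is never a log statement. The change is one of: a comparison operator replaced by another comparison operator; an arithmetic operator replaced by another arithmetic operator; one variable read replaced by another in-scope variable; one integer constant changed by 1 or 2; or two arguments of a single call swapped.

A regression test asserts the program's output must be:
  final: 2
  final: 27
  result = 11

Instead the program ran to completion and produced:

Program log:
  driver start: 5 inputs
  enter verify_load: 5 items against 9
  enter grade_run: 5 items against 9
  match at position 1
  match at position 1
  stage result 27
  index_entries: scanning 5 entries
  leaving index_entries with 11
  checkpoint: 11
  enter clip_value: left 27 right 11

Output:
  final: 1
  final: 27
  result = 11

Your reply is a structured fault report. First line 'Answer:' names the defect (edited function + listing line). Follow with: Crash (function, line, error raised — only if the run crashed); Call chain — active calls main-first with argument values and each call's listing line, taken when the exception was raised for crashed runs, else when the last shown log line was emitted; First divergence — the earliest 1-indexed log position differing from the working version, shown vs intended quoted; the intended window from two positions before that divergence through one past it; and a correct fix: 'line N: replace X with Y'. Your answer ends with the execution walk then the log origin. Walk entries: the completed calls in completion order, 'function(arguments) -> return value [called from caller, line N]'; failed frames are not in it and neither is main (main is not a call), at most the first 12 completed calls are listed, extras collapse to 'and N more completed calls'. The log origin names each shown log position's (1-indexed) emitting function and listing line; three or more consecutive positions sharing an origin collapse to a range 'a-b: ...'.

Answer: the defect is in clip_value at line 27.
Core observation: No log line changed; the fault shows up purely in the output.
Call chain: main -> clip_value(27, 11) (called at line 38).
First divergence: there is none — every log position agrees.
Execution walk:
  grade_run([11, 9, 1, 4, 10], 9) -> 1  [called from verify_load, line 10]
  verify_load([11, 9, 1, 4, 10], 9) -> 27  [called from main, line 34]
  index_entries([11, 9, 1, 4, 10]) -> 11  [called from main, line 36]
  clip_value(27, 11) -> 1  [called from main, line 38]
Log origin:
  1: from main, line 33
  2: from verify_load, line 9
  3: from grade_run, line 2
  4: from grade_run, line 5
  5: from verify_load, line 11
  6: from main, line 35
  7: from index_entries, line 16
  8: from index_entries, line 21
  9: from main, line 37
  10: from clip_value, line 25
A correct fix: line 27: replace `step // step` with `mark // step`.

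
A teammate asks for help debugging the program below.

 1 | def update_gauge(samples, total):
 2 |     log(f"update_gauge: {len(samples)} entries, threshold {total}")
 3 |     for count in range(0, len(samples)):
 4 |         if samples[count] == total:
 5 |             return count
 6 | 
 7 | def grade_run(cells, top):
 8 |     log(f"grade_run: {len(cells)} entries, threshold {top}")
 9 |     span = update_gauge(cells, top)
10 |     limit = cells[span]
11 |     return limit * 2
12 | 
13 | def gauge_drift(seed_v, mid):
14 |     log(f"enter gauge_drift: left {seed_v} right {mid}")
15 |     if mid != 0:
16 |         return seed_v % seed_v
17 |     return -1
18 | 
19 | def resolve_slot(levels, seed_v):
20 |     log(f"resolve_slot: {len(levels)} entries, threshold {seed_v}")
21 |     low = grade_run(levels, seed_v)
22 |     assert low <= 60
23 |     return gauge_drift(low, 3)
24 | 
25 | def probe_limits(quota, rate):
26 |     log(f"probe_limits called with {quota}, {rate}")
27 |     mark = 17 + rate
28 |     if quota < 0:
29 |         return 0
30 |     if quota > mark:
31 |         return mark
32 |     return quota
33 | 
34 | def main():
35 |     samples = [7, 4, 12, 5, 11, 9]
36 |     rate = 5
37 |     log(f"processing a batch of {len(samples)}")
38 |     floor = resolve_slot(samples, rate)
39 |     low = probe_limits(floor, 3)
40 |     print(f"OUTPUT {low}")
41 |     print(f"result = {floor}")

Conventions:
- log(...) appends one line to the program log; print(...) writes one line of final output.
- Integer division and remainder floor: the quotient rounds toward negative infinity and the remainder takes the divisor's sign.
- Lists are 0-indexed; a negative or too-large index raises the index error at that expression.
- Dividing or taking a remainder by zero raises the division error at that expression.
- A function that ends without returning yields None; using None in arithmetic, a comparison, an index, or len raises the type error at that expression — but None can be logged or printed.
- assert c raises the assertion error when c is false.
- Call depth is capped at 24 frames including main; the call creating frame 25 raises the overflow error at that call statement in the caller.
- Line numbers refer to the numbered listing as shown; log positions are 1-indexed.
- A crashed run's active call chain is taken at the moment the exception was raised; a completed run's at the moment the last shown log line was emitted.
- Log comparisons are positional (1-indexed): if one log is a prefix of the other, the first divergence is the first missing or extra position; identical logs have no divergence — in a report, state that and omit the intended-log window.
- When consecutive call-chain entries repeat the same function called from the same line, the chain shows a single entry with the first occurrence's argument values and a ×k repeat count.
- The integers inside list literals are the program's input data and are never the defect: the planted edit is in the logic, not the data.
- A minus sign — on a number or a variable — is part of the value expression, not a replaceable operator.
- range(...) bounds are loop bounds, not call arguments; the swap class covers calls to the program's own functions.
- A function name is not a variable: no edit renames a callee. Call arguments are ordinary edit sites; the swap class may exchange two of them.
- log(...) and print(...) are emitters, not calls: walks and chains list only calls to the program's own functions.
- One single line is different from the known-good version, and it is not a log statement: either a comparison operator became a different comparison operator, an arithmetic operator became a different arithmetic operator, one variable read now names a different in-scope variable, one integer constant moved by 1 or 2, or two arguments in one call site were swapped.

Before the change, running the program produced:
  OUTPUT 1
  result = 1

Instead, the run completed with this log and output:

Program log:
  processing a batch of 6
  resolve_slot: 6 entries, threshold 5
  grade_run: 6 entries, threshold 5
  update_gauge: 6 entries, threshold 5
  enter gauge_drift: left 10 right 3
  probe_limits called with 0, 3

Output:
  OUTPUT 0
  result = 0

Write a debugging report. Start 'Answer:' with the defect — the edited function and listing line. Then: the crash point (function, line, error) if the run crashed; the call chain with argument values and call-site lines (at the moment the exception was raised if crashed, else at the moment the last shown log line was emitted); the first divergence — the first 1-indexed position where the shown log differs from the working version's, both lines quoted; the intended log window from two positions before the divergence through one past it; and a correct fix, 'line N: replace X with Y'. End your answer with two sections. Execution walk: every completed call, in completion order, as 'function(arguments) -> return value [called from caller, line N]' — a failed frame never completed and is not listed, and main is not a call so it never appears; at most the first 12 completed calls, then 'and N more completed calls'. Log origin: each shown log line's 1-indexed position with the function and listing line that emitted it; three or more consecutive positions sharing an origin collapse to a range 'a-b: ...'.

Answer: the defect is in gauge_drift at line 16.
Key fact: Position 6 is the first bad log line: 'probe_limits called with 0, 3' should read 'probe_limits called with 1, 3'.
Call chain: main -> probe_limits(0, 3) (called at line 39).
First divergence: at position 6 the run shows 'probe_limits called with 0, 3' where the working version logs 'probe_limits called with 1, 3'.
Intended log window:
  4: update_gauge: 6 entries, threshold 5
  5: enter gauge_drift: left 10 right 3
  6: probe_limits called with 1, 3
Execution walk:
  update_gauge([7, 4, 12, 5, 11, 9], 5) -> 3  [called from grade_run, line 9]
  grade_run([7, 4, 12, 5, 11, 9], 5) -> 10  [called from resolve_slot, line 21]
  gauge_drift(10, 3) -> 0  [called from resolve_slot, line 23]
  resolve_slot([7, 4, 12, 5, 11, 9], 5) -> 0  [called from main, line 38]
  probe_limits(0, 3) -> 0  [called from main, line 39]
Log line origins:
  1: from main, line 37
  2: from resolve_slot, line 20
  3: from grade_run, line 8
  4: from update_gauge, line 2
  5: from gauge_drift, line 14
  6: from probe_limits, line 26
A correct fix: line 16: replace `seed_v % seed_v` with `seed_v % mid`.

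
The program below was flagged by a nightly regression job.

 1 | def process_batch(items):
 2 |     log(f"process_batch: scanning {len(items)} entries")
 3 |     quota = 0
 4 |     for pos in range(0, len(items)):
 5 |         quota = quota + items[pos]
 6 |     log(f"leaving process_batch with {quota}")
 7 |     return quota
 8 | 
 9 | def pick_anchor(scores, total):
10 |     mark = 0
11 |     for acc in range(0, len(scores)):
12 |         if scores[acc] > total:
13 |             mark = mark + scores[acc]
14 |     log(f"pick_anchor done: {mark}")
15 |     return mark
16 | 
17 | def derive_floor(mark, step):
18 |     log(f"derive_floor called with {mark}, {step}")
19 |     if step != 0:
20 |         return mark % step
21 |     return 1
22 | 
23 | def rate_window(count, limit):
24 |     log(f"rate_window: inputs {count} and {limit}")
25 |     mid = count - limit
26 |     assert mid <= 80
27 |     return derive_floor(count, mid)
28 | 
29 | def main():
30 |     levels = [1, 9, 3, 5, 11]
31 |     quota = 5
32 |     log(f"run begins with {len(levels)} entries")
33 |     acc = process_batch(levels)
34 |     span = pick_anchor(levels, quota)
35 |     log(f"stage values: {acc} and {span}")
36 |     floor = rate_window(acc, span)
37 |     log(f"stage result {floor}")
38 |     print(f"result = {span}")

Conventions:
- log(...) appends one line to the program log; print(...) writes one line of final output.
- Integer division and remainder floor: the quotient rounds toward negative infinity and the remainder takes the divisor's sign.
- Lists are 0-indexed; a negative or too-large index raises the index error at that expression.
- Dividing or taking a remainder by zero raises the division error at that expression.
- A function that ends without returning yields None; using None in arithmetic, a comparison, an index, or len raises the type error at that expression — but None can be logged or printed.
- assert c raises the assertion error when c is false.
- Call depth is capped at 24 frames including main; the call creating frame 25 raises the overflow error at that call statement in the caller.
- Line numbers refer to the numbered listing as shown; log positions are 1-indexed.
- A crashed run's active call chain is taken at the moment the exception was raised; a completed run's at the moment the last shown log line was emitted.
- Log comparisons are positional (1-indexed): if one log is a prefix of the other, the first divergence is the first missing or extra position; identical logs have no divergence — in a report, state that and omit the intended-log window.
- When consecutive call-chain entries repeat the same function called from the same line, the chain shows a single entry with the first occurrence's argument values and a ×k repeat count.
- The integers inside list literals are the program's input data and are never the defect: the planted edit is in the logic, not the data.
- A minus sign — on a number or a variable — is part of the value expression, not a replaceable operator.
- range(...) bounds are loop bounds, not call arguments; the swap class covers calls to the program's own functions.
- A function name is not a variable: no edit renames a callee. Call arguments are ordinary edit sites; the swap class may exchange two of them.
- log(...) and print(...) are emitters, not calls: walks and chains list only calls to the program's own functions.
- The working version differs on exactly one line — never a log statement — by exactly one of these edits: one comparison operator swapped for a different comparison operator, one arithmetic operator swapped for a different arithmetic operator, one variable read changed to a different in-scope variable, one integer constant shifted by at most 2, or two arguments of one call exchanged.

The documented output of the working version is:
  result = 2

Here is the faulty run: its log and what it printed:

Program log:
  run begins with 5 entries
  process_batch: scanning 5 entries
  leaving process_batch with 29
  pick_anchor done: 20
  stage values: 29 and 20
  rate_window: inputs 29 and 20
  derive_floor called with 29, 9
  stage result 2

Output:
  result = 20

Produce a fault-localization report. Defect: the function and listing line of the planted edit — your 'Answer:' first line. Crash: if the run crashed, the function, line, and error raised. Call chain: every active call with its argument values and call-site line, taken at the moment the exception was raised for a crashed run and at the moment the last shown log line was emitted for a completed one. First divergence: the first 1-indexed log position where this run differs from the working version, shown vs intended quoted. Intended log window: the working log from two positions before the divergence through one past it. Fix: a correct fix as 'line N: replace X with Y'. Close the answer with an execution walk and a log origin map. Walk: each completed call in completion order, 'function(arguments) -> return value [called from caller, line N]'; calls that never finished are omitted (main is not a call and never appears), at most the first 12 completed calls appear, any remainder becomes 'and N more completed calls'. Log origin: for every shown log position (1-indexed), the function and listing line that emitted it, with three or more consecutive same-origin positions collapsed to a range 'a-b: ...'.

Answer: the defect is in main at line 38.
Core observation: Log streams are identical — the defect surfaces only in the printed output.
Call chain: main.
First divergence: there is none — every log position agrees.
Execution walk:
  process_batch([1, 9, 3, 5, 11]) -> 29  [called from main, line 33]
  pick_anchor([1, 9, 3, 5, 11], 5) -> 20  [called from main, line 34]
  derive_floor(29, 9) -> 2  [called from rate_window, line 27]
  rate_window(29, 20) -> 2  [called from main, line 36]
Log origin:
  1: emitted by main (line 32)
  2: emitted by process_batch (line 2)
  3: emitted by process_batch (line 6)
  4: emitted by pick_anchor (line 14)
  5: emitted by main (line 35)
  6: emitted by rate_window (line 24)
  7: emitted by derive_floor (line 18)
  8: emitted by main (line 37)
A correct fix: line 38: replace `span` with `floor`.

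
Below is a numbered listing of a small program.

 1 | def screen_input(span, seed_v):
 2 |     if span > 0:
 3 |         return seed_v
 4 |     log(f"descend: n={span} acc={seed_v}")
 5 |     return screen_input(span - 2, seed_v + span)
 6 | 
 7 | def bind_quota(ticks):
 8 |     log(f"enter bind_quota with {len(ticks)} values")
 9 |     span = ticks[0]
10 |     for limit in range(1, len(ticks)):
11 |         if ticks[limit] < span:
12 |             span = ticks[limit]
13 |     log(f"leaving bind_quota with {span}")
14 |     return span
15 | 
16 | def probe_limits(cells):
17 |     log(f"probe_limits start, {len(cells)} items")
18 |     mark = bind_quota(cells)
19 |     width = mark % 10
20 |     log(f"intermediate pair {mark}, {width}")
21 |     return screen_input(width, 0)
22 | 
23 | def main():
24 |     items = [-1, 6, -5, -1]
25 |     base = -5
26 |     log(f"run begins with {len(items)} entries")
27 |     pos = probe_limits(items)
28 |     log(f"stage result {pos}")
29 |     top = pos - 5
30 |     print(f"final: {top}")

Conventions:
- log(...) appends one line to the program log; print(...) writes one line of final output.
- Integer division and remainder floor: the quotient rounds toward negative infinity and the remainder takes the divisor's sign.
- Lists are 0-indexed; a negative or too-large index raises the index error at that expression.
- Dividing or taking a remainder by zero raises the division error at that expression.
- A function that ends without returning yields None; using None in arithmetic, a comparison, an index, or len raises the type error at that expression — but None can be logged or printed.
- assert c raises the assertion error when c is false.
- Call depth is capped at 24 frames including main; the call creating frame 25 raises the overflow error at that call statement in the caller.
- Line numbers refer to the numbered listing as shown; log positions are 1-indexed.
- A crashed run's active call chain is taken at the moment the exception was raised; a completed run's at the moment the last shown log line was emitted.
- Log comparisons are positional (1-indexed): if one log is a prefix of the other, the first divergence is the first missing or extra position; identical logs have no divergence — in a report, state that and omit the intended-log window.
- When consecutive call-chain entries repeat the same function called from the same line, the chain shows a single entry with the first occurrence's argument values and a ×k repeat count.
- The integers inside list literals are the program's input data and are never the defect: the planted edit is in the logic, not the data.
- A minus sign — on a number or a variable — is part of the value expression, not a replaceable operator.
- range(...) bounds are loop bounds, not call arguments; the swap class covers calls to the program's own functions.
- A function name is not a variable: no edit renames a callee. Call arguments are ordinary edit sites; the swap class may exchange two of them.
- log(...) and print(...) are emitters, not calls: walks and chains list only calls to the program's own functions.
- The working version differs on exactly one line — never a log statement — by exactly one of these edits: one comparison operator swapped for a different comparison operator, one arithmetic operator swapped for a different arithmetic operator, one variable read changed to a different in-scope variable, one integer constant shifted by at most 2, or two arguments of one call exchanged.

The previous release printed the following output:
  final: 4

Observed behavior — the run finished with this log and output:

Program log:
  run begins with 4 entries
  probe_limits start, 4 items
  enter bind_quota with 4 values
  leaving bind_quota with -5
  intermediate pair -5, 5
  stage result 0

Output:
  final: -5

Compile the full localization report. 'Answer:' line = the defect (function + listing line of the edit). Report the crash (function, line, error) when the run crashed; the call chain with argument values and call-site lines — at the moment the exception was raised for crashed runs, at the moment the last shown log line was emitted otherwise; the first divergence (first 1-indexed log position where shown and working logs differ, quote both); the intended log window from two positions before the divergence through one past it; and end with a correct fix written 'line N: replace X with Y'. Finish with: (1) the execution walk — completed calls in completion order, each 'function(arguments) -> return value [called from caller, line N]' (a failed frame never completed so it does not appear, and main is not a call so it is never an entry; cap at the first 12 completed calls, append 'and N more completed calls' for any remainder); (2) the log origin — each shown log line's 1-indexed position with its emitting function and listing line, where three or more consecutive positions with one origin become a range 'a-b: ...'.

Answer: the defect is in screen_input at line 2.
The tell: Everything matches until log position 6, which reads 'stage result 0' in place of 'descend: n=5 acc=0'.
Call chain: main.
First divergence: position 6 — the shown line 'stage result 0' should read 'descend: n=5 acc=0'.
Intended log window:
  4: leaving bind_quota with -5
  5: intermediate pair -5, 5
  6: descend: n=5 acc=0
  7: descend: n=3 acc=5
Execution walk:
  bind_quota([-1, 6, -5, -1]) -> -5  [called from probe_limits, line 18]
  screen_input(5, 0) -> 0  [called from probe_limits, line 21]
  probe_limits([-1, 6, -5, -1]) -> 0  [called from main, line 27]
Origin of each log line:
  1: from main, line 26
  2: from probe_limits, line 17
  3: from bind_quota, line 8
  4: from bind_quota, line 13
  5: from probe_limits, line 20
  6: from main, line 28
A correct fix: line 2: replace `>` with `<=`.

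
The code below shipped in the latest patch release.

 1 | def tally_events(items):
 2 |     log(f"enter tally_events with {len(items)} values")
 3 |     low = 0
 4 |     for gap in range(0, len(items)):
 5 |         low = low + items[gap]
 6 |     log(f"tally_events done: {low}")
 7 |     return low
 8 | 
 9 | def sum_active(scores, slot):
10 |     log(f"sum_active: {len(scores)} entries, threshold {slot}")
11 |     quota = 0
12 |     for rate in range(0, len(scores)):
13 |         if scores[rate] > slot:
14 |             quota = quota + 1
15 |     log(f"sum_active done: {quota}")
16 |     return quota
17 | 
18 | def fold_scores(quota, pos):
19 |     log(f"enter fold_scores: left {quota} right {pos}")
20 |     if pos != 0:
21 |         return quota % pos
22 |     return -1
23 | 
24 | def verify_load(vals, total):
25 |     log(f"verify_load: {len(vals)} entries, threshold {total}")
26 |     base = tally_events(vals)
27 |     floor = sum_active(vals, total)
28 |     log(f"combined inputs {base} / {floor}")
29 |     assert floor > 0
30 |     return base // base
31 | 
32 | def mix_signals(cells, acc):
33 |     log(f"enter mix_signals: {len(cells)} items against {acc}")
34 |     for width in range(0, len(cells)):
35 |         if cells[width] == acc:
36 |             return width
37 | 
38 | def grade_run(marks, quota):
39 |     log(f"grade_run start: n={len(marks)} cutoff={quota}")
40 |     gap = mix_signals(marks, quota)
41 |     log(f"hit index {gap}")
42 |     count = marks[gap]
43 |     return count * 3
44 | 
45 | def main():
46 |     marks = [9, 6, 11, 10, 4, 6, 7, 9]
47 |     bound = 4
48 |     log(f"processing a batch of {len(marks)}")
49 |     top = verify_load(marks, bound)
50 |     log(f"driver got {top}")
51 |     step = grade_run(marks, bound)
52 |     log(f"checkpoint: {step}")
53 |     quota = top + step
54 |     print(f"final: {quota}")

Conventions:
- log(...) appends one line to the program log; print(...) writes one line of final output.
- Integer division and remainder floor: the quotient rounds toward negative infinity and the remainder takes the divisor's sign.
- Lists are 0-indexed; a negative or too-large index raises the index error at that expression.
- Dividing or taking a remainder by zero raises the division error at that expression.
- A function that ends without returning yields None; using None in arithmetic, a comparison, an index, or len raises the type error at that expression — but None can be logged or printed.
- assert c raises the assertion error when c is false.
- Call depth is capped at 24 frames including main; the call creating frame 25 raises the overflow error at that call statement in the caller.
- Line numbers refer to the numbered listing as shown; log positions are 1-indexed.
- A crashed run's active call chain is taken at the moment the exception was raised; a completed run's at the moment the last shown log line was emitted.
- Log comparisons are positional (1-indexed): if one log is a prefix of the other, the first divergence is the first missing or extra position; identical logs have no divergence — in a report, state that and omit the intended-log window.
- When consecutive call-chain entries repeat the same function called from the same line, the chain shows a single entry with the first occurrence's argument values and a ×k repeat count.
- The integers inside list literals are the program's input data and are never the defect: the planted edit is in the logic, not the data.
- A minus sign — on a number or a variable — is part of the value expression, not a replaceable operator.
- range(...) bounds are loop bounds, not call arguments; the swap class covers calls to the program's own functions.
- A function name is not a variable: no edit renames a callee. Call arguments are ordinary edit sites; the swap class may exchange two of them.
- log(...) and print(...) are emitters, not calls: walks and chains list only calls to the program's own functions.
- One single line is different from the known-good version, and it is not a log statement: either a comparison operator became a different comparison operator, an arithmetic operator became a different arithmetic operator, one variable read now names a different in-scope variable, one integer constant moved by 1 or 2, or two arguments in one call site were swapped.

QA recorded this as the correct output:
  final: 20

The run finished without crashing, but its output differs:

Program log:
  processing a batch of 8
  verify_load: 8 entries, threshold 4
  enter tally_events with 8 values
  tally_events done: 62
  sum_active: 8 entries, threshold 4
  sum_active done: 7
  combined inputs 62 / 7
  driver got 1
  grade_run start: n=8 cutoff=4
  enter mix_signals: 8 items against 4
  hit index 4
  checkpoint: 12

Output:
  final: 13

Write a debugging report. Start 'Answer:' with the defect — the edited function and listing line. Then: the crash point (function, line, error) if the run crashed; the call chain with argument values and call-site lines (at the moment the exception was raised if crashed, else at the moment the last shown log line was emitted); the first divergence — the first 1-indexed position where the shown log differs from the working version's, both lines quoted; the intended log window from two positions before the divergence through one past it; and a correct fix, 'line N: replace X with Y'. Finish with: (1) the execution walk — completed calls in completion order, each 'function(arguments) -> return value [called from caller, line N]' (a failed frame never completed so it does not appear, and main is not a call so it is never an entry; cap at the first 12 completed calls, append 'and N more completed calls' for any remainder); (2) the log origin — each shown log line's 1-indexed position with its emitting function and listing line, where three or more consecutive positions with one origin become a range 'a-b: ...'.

Answer: the defect is in verify_load at line 30.
Key fact: Position 8 is the first bad log line: 'driver got 1' should read 'driver got 8'.
Call chain: main.
First divergence: position 8; shown 'driver got 1' vs intended 'driver got 8'.
Intended log window:
  6: sum_active done: 7
  7: combined inputs 62 / 7
  8: driver got 8
  9: grade_run start: n=8 cutoff=4
Execution walk:
  tally_events([9, 6, 11, 10, 4, 6, 7, 9]) -> 62  [called from verify_load, line 26]
  sum_active([9, 6, 11, 10, 4, 6, 7, 9], 4) -> 7  [called from verify_load, line 27]
  verify_load([9, 6, 11, 10, 4, 6, 7, 9], 4) -> 1  [called from main, line 49]
  mix_signals([9, 6, 11, 10, 4, 6, 7, 9], 4) -> 4  [called from grade_run, line 40]
  grade_run([9, 6, 11, 10, 4, 6, 7, 9], 4) -> 12  [called from main, line 51]
Log origin:
  1 — main, line 48
  2 — verify_load, line 25
  3 — tally_events, line 2
  4 — tally_events, line 6
  5 — sum_active, line 10
  6 — sum_active, line 15
  7 — verify_load, line 28
  8 — main, line 50
  9 — grade_run, line 39
  10 — mix_signals, line 33
  11 — grade_run, line 41
  12 — main, line 52
A correct fix: line 30: replace `base // base` with `base // floor`.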